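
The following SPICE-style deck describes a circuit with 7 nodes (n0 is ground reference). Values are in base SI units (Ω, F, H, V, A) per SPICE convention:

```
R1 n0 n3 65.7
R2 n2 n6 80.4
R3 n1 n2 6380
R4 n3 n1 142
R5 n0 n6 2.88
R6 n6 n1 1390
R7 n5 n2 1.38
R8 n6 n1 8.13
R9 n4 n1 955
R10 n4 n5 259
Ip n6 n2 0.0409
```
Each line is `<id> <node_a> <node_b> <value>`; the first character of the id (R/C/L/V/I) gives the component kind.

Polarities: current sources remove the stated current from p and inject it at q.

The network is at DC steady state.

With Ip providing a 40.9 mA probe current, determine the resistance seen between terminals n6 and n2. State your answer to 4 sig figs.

MNA unknowns: 6 node voltages V₁..V_6
R1: Y=0.01522 on G[0,3]
R2: Y=0.01244 on G[2,6]
R3: Y=0.0001567 on G[1,2]
R4: Y=0.007042 on G[3,1]
R5: Y=0.3472 on G[0,6]
R6: Y=0.0007194 on G[6,1]
R7: Y=0.7246 on G[5,2]
R8: Y=0.1230 on G[6,1]
R9: Y=0.001047 on G[4,1]
R10: Y=0.003861 on G[4,5]
Ip: z[6]−=0.0409, z[2]+=0.0409
solve → V1=0.02276, V2=3.050, V3=0.007201, V4=2.401, V5=3.046, V6=-0.0003156

R_eq = 74.57 Ω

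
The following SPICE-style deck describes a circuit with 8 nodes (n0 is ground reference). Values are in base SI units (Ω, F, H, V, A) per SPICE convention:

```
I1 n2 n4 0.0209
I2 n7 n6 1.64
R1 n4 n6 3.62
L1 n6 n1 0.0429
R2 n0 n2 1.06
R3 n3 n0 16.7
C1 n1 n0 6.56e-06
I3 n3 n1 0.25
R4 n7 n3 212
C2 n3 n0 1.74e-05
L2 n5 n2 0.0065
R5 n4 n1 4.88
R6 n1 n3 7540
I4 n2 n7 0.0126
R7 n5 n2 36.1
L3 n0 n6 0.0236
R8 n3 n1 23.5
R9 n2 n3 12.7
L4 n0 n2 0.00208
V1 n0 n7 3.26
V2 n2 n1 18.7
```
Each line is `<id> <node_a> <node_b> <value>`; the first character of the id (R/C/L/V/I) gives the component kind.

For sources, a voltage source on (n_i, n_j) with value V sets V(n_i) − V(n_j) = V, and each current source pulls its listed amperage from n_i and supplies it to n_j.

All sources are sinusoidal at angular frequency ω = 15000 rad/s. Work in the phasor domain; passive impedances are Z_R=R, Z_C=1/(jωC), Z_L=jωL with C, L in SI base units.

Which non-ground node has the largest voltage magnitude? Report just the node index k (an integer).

1

Element admittances at ω=15000 rad/s:
  I1: injects 0.0209 A into n4 (from n2)
  I2: injects 1.64 A into n6 (from n7)
  Y(R1) = 0.2762+0.000j S between n4,n6
  Y(L1) = 0.000-0.001554j S between n6,n1
  Y(R2) = 0.9434+0.000j S between n0,n2
  Y(R3) = 0.05988+0.000j S between n3,n0
  Y(C1) = 0.000+0.09840j S between n1,n0
  I3: injects 0.25 A into n1 (from n3)
  Y(R4) = 0.004717+0.000j S between n7,n3
  Y(C2) = 0.000+0.2610j S between n3,n0
  Y(L2) = 0.000-0.01026j S between n5,n2
  Y(R5) = 0.2049+0.000j S between n4,n1
  Y(R6) = 0.0001326+0.000j S between n1,n3
  I4: injects 0.0126 A into n7 (from n2)
  Y(R7) = 0.02770+0.000j S between n5,n2
  Y(L3) = 0.000-0.002825j S between n0,n6
  Y(R8) = 0.04255+0.000j S between n3,n1
  Y(R9) = 0.07874+0.000j S between n2,n3
  Y(L4) = 0.000-0.03205j S between n0,n2
  V1: constraint V(n0)−V(n7) = 3.26
  V2: constraint V(n2)−V(n1) = 18.7
Assemble and solve the 9×9 MNA system:
  V(n1)=-16.17+1.830j  V(n2)=2.530+1.830j  V(n3)=-0.8053+2.324j  V(n4)=-8.093+1.906j  V(n5)=2.530+1.830j  V(n6)=-2.177+1.962j  V(n7)=-3.260+0.000j
  i(V1)=1.616-0.01096j  i(V2)=-2.741-1.606j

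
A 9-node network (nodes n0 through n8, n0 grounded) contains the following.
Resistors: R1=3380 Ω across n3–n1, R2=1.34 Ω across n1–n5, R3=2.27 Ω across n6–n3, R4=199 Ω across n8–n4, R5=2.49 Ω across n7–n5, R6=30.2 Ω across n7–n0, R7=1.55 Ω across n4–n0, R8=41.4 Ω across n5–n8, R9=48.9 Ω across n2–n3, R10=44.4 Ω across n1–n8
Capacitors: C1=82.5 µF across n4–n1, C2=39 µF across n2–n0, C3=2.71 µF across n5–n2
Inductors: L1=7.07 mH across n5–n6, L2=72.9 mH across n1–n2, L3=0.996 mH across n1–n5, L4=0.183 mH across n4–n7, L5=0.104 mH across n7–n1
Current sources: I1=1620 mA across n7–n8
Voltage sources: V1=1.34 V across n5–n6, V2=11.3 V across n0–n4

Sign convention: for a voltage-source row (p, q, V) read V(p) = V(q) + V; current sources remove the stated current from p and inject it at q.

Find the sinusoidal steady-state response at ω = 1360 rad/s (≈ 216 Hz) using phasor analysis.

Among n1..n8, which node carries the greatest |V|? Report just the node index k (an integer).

8

Apply KCL at each of the 8 non-ground nodes and solve the resulting linear system.
Node n1: branches {R1, C1, R2, L2, L3, R10, L5} → V_1 = -11.27+0.3431j
Node n2: branches {C2, L2, R9, C3} → V_2 = -0.1743+4.952j
Node n3: branches {R1, R3, R9} → V_3 = -11.50+0.9247j
Node n4: branches {C1, R4, R7, L4, V2} → V_4 = -11.30+0.000j
Node n5: branches {R2, L1, R5, R8, L3, C3, V1} → V_5 = -10.69+0.7382j
Node n6: branches {L1, R3, V1} → V_6 = -12.03+0.7382j
Node n7: branches {R5, R6, I1, L4, L5} → V_7 = -11.30+0.1285j
Node n8: branches {R4, R8, I1, R10} → V_8 = 20.33+0.4943j
Source currents: i(V1)=-0.2318+0.05718j, i(V2)=-7.927-0.004989j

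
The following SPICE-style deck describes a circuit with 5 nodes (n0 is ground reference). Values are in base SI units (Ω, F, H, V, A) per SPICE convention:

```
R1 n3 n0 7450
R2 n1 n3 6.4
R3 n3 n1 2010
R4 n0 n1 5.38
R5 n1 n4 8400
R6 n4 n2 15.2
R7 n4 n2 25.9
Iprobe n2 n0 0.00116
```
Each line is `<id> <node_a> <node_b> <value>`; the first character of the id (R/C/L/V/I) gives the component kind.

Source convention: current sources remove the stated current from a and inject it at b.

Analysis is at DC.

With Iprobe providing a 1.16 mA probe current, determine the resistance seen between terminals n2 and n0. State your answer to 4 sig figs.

R_eq = 8415. Ω

Apply KCL at each of the 4 non-ground nodes and solve the resulting linear system.
Node n1: branches {R2, R3, R4, R5} → V_1 = -0.006236
Node n2: branches {R6, R7, Iprobe} → V_2 = -9.761
Node n3: branches {R1, R2, R3} → V_3 = -0.006231
Node n4: branches {R5, R6, R7} → V_4 = -9.750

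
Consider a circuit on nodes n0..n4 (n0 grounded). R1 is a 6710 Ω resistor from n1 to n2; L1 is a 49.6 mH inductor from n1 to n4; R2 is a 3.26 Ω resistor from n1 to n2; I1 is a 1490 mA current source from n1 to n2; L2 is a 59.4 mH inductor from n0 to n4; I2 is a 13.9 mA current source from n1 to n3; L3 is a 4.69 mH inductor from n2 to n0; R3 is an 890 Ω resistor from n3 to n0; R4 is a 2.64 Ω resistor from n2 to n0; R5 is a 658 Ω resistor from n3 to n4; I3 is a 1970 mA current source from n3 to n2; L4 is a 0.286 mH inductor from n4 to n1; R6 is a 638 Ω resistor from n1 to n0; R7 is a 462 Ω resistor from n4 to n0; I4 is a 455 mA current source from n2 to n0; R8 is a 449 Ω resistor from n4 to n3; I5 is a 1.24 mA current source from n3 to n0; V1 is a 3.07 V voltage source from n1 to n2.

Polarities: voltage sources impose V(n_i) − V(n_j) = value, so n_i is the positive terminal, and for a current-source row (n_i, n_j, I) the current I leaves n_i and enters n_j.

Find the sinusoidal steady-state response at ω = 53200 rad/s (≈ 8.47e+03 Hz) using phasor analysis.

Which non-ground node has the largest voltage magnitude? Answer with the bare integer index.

MNA unknowns: 4 node voltages V₁..V_4 plus 1 source current (V1)
R1: Y=0.0001490+0.000j on G[1,2]
L1: Y=0.000-0.0003790j on G[1,4]
R2: Y=0.3067+0.000j on G[1,2]
I1: z[1]−=1.49, z[2]+=1.49
L2: Y=0.000-0.0003164j on G[0,4]
I2: z[1]−=0.0139, z[3]+=0.0139
L3: Y=0.000-0.004008j on G[2,0]
R3: Y=0.001124+0.000j on G[3,0]
R4: Y=0.3788+0.000j on G[2,0]
R5: Y=0.001520+0.000j on G[3,4]
I3: z[3]−=1.97, z[2]+=1.97
L4: Y=0.000-0.06572j on G[4,1]
R6: Y=0.001567+0.000j on G[1,0]
R7: Y=0.002165+0.000j on G[4,0]
I4: z[2]−=0.455, z[0]+=0.455
R8: Y=0.002227+0.000j on G[4,3]
I5: z[3]−=0.00124, z[0]+=0.00124
V1: row V1−V2=3.07, i_V1 at 1,2
solve → V1=3.046+0.1812j, V2=-0.02406+0.1812j, V3=-400.3-17.37j, V4=2.002-22.58j
aux → i_V1=-3.956+0.06875j

3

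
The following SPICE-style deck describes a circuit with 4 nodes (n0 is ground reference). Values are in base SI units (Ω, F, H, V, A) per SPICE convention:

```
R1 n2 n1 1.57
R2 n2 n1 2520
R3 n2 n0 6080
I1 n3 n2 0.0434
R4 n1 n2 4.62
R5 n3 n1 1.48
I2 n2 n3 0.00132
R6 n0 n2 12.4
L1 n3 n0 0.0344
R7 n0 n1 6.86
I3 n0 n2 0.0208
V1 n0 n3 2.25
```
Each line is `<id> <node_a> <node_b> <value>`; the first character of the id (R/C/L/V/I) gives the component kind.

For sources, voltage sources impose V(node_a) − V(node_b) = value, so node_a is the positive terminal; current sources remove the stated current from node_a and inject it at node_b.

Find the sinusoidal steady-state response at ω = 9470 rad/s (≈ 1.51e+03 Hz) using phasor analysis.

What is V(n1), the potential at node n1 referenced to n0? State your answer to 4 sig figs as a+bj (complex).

MNA unknowns: 3 node voltages V₁..V_3 plus 1 source current (V1)
R1: Y=0.6369+0.000j on G[2,1]
R2: Y=0.0003968+0.000j on G[2,1]
R3: Y=0.0001645+0.000j on G[2,0]
I1: z[3]−=0.0434, z[2]+=0.0434
R4: Y=0.2165+0.000j on G[1,2]
R5: Y=0.6757+0.000j on G[3,1]
I2: z[2]−=0.00132, z[3]+=0.00132
R6: Y=0.08065+0.000j on G[0,2]
L1: Y=0.000-0.003070j on G[3,0]
R7: Y=0.1458+0.000j on G[0,1]
I3: z[0]−=0.0208, z[2]+=0.0208
V1: row V0−V3=2.25, i_V1 at 0,3
solve → V1=-1.634+0.000j, V2=-1.425+0.000j, V3=-2.250+0.000j
aux → i_V1=-0.3742+0.006907j

-1.634+0.000j V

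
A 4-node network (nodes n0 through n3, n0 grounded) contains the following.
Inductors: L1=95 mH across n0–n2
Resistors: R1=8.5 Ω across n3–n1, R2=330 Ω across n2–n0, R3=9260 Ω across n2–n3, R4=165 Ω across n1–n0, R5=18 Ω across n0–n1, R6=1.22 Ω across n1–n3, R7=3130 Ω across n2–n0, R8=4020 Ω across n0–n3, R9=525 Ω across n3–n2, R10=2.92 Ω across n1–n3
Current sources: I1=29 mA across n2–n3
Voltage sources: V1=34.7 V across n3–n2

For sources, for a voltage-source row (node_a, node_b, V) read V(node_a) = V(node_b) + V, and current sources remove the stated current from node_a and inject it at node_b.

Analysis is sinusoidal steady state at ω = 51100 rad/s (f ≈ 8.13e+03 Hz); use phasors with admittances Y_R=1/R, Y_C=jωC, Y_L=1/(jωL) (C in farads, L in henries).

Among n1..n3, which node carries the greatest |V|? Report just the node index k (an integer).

2

Apply KCL at each of the 3 non-ground nodes and solve the resulting linear system.
Node n1: branches {R1, R4, R5, R6, R10} → V_1 = 1.778-0.1034j
Node n2: branches {L1, R2, R3, I1, R7, R9, V1} → V_2 = -32.84-0.1084j
Node n3: branches {R1, R3, I1, R6, R8, R9, R10, V1} → V_3 = 1.864-0.1084j
Source currents: i(V1)=-0.1509+0.006401j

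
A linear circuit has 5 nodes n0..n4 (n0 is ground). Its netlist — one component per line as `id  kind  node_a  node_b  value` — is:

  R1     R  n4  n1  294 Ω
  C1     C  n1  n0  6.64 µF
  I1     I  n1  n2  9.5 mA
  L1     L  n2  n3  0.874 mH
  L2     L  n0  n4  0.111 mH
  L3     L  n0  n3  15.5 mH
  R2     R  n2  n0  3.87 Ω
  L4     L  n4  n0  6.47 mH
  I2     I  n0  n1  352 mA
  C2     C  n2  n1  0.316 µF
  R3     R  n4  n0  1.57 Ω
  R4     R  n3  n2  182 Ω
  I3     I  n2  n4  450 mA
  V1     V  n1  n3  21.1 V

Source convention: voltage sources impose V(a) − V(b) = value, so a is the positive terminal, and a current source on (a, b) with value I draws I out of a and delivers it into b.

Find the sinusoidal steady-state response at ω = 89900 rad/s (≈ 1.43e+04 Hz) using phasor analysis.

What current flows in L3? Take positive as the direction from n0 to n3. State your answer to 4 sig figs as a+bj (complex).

Element admittances at ω=89900 rad/s:
  Y(R1) = 0.003401+0.000j S between n4,n1
  Y(C1) = 0.000+0.5969j S between n1,n0
  I1: injects 0.0095 A into n2 (from n1)
  Y(L1) = 0.000-0.01273j S between n2,n3
  Y(L2) = 0.000-0.1002j S between n0,n4
  Y(L3) = 0.000-0.0007176j S between n0,n3
  Y(R2) = 0.2584+0.000j S between n2,n0
  Y(L4) = 0.000-0.001719j S between n4,n0
  I2: injects 0.352 A into n1 (from n0)
  Y(C2) = 0.000+0.02841j S between n2,n1
  Y(R3) = 0.6369+0.000j S between n4,n0
  Y(R4) = 0.005495+0.000j S between n3,n2
  I3: injects 0.45 A into n4 (from n2)
  V1: constraint V(n1)−V(n3) = 21.1
Assemble and solve the 5×5 MNA system:
  V(n1)=-0.4944-0.7141j  V(n2)=-2.011+1.093j  V(n3)=-21.59-0.7141j  V(n4)=0.6834+0.1050j
  i(V1)=-0.1311+0.2548j

0.0005125-0.01550j A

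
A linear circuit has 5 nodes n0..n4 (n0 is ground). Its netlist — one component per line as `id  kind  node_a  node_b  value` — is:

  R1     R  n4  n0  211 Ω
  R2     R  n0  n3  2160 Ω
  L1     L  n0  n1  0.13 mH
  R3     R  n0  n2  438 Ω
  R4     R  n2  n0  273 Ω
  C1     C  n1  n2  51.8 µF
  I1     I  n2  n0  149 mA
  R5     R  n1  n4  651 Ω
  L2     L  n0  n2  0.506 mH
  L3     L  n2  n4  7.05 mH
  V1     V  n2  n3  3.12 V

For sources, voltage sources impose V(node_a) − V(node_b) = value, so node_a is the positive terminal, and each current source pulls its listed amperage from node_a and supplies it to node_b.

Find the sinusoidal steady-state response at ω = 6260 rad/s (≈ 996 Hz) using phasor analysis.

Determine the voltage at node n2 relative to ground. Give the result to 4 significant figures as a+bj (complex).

Apply KCL at each of the 4 non-ground nodes and solve the resulting linear system.
Node n1: branches {L1, C1, R5} → V_1 = 0.04391-0.4250j
Node n2: branches {R3, R4, C1, I1, L2, L3, V1} → V_2 = -0.1299+1.186j
Node n3: branches {R2, V1} → V_3 = -3.250+1.186j
Node n4: branches {R1, R5, L3} → V_4 = 0.2121+1.131j
Source currents: i(V1)=-0.001505+0.0005493j

-0.1299+1.186j V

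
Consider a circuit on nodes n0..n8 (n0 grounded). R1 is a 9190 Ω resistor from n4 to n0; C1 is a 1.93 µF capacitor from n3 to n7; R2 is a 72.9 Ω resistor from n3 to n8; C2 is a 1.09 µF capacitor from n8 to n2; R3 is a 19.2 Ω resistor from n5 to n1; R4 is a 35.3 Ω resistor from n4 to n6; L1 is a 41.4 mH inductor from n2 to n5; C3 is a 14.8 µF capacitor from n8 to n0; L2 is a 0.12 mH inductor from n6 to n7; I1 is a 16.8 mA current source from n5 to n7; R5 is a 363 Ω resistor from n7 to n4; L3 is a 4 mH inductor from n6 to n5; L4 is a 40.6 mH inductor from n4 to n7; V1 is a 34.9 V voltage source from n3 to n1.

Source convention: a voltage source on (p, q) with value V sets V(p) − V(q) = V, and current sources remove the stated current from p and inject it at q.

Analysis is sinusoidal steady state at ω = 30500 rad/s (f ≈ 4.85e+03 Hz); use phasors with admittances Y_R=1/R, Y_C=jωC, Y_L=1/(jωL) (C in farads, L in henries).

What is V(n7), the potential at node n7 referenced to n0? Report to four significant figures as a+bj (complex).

5.781-1.268j V

MNA unknowns: 8 node voltages V₁..V_8 plus 1 source current (V1)
R1: Y=0.0001088+0.000j on G[4,0]
C1: Y=0.000+0.05887j on G[3,7]
R2: Y=0.01372+0.000j on G[3,8]
C2: Y=0.000+0.03324j on G[8,2]
R3: Y=0.05208+0.000j on G[5,1]
R4: Y=0.02833+0.000j on G[4,6]
L1: Y=0.000-0.0007920j on G[2,5]
C3: Y=0.000+0.4514j on G[8,0]
L2: Y=0.000-0.2732j on G[6,7]
I1: z[5]−=0.0168, z[7]+=0.0168
R5: Y=0.002755+0.000j on G[7,4]
L3: Y=0.000-0.008197j on G[6,5]
L4: Y=0.000-0.0008076j on G[4,7]
V1: row V3−V1=34.9, i_V1 at 3,1
solve → V1=-34.43-1.970j, V2=0.8183+0.2085j, V3=0.4654-1.970j, V4=4.727-1.474j, V5=-33.52-8.497j, V6=4.637-1.469j, V7=5.781-1.268j, V8=0.0003552+0.001140j
aux → i_V1=-0.04770+0.3399j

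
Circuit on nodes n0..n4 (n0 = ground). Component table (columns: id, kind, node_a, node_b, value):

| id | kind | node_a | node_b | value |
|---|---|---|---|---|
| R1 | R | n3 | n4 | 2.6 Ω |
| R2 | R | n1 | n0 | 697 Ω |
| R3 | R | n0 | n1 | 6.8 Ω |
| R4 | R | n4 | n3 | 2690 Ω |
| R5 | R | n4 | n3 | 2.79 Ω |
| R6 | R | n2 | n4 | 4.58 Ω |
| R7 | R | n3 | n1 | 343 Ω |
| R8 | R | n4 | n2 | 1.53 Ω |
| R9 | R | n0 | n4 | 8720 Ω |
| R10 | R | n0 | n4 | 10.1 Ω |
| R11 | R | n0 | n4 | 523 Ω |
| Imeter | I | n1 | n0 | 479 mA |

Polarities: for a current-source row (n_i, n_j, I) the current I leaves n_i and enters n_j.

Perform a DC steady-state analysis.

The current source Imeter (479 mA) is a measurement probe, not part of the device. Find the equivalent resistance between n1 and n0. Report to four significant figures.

MNA unknowns: 4 node voltages V₁..V_4
R1: Y=0.3846 on G[3,4]
R2: Y=0.001435 on G[1,0]
R3: Y=0.1471 on G[0,1]
R4: Y=0.0003717 on G[4,3]
R5: Y=0.3584 on G[4,3]
R6: Y=0.2183 on G[2,4]
R7: Y=0.002915 on G[3,1]
R8: Y=0.6536 on G[4,2]
R9: Y=0.0001147 on G[0,4]
R10: Y=0.09901 on G[0,4]
R11: Y=0.001912 on G[0,4]
Imeter: z[1]−=0.479, z[0]+=0.479
solve → V1=-3.166, V2=-0.08844, V3=-0.1005, V4=-0.08844

R_eq = 6.609 Ω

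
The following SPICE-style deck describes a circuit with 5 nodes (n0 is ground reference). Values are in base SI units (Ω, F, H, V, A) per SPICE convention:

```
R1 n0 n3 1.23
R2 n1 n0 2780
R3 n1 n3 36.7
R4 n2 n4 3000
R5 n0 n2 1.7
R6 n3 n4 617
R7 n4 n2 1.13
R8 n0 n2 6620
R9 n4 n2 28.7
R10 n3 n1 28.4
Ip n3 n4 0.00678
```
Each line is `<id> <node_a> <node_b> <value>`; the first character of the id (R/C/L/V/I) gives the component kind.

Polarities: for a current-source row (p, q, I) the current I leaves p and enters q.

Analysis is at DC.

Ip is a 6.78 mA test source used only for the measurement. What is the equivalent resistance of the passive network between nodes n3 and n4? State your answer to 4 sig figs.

MNA unknowns: 4 node voltages V₁..V_4
R1: Y=0.8130 on G[0,3]
R2: Y=0.0003597 on G[1,0]
R3: Y=0.02725 on G[1,3]
R4: Y=0.0003333 on G[2,4]
R5: Y=0.5882 on G[0,2]
R6: Y=0.001621 on G[3,4]
R7: Y=0.8850 on G[4,2]
R8: Y=0.0001511 on G[0,2]
R9: Y=0.03484 on G[4,2]
R10: Y=0.03521 on G[3,1]
Ip: z[3]−=0.00678, z[4]+=0.00678
solve → V1=-0.008234, V2=0.01145, V3=-0.008282, V4=0.01877

R_eq = 3.990 Ω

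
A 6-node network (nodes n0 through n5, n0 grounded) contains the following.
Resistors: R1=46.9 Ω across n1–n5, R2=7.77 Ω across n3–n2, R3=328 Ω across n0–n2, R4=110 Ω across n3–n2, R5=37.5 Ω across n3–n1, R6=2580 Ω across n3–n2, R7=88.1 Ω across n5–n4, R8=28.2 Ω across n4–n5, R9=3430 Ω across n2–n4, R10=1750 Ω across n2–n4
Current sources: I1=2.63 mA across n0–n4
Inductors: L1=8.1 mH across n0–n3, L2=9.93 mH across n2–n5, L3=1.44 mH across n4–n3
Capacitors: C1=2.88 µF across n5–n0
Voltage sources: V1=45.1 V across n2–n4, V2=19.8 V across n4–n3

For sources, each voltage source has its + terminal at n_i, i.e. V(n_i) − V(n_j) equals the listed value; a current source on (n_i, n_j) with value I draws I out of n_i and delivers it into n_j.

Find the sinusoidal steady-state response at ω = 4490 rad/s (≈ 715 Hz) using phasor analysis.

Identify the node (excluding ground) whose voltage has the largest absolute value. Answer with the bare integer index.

Apply KCL at each of the 5 non-ground nodes and solve the resulting linear system.
Node n1: branches {R1, R5} → V_1 = 8.517-45.52j
Node n2: branches {R2, R3, R4, R6, L2, R9, R10, V1} → V_2 = 68.13-35.03j
Node n3: branches {R2, R4, R5, R6, L1, L3, V2} → V_3 = 3.231-35.03j
Node n4: branches {I1, R7, R8, L3, R9, R10, V1, V2} → V_4 = 23.03-35.03j
Node n5: branches {R1, R7, C1, L2, R8} → V_5 = 15.13-58.63j
Source currents: i(V1)=-9.744+1.296j, i(V2)=-10.07+3.253j

2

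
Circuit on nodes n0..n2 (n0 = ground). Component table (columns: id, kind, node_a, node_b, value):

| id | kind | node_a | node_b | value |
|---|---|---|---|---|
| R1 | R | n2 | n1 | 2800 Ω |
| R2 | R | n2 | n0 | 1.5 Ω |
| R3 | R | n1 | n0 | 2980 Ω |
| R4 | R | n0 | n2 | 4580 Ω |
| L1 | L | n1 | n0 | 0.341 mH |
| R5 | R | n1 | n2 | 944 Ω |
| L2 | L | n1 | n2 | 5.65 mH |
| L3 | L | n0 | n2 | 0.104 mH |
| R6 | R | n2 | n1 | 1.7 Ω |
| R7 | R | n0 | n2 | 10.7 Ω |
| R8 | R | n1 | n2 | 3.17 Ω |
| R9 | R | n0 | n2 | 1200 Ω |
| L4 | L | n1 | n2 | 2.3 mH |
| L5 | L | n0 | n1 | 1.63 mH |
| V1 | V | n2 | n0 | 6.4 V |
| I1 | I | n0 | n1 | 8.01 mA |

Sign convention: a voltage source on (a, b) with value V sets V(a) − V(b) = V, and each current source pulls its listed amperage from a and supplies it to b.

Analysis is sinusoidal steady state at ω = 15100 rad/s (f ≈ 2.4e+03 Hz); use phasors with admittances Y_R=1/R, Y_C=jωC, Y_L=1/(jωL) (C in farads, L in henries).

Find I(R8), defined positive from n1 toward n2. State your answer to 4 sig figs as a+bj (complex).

-0.1439+0.4799j A

Element admittances at ω=15100 rad/s:
  Y(R1) = 0.0003571+0.000j S between n2,n1
  Y(R2) = 0.6667+0.000j S between n2,n0
  Y(R3) = 0.0003356+0.000j S between n1,n0
  Y(R4) = 0.0002183+0.000j S between n0,n2
  Y(L1) = 0.000-0.1942j S between n1,n0
  Y(R5) = 0.001059+0.000j S between n1,n2
  Y(L2) = 0.000-0.01172j S between n1,n2
  Y(L3) = 0.000-0.6368j S between n0,n2
  Y(R6) = 0.5882+0.000j S between n2,n1
  Y(R7) = 0.09346+0.000j S between n0,n2
  Y(R8) = 0.3155+0.000j S between n1,n2
  Y(R9) = 0.0008333+0.000j S between n0,n2
  Y(L4) = 0.000-0.02879j S between n1,n2
  Y(L5) = 0.000-0.04063j S between n0,n1
  V1: constraint V(n2)−V(n0) = 6.4
  I1: injects 0.00801 A into n1 (from n0)
Assemble and solve the 3×3 MNA system:
  V(n1)=5.944+1.521j  V(n2)=6.400+0.000j
  i(V1)=-5.223+5.471j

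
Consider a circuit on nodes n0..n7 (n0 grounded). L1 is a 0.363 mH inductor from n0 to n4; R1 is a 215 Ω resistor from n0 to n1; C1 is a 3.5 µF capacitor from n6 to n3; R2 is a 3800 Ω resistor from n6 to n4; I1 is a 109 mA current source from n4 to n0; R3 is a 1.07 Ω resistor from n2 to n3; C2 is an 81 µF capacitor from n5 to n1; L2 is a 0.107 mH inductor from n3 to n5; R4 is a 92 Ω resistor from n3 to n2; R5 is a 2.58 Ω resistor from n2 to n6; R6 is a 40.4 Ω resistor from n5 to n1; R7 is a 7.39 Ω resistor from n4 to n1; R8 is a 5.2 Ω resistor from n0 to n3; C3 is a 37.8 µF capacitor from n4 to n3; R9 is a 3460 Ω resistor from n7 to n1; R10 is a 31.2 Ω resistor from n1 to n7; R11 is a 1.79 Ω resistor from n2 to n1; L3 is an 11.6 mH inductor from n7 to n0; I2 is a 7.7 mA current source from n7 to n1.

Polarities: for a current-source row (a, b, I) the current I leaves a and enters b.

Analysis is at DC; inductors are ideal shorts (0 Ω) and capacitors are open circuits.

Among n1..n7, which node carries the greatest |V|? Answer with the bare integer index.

1

Apply KCL at each of the 7 non-ground nodes and solve the resulting linear system.
Node n1: branches {R1, C2, R6, R7, R9, R10, R11, I2} → V_1 = 0.02569
Node n2: branches {R3, R4, R5, R11} → V_2 = 0.02022
Node n3: branches {C1, R3, L2, R4, R8, C3} → V_3 = 0.01699
Node n4: branches {L1, R2, I1, R7, C3} → V_4 = 0.000
Node n5: branches {C2, L2, R6} → V_5 = 0.01699
Node n6: branches {C1, R2, R5} → V_6 = 0.02021
Node n7: branches {R9, R10, L3, I2} → V_7 = 0.000
Source currents: i(L1)=0.1055, i(L2)=-0.0002154, i(L3)=-0.006869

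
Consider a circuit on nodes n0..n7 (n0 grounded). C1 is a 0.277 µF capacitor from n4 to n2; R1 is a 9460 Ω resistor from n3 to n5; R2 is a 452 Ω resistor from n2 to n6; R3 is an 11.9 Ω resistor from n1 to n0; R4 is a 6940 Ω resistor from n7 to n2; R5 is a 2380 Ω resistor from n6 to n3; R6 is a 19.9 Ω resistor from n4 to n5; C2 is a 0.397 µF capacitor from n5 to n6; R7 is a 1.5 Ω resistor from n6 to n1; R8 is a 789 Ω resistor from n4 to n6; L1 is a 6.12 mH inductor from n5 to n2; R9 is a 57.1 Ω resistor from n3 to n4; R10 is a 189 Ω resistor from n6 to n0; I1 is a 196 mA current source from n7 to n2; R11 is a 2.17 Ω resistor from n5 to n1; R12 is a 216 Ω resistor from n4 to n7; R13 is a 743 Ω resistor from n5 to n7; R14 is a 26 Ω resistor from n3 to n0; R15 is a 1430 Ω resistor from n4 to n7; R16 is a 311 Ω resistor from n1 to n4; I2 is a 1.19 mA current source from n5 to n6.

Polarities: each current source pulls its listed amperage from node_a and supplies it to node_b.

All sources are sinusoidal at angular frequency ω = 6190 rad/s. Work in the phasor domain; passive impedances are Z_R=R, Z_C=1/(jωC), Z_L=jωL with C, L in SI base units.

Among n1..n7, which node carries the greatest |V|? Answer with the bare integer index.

7

MNA unknowns: 7 node voltages V₁..V_7
C1: Y=0.000+0.001715j on G[4,2]
R1: Y=0.0001057+0.000j on G[3,5]
R2: Y=0.002212+0.000j on G[2,6]
R3: Y=0.08403+0.000j on G[1,0]
R4: Y=0.0001441+0.000j on G[7,2]
R5: Y=0.0004202+0.000j on G[6,3]
R6: Y=0.05025+0.000j on G[4,5]
C2: Y=0.000+0.002457j on G[5,6]
R7: Y=0.6667+0.000j on G[6,1]
R8: Y=0.001267+0.000j on G[4,6]
L1: Y=0.000-0.02640j on G[5,2]
R9: Y=0.01751+0.000j on G[3,4]
R10: Y=0.005291+0.000j on G[6,0]
I1: z[7]−=0.196, z[2]+=0.196
R11: Y=0.4608+0.000j on G[5,1]
R12: Y=0.004630+0.000j on G[4,7]
R13: Y=0.001346+0.000j on G[5,7]
R14: Y=0.03846+0.000j on G[3,0]
R15: Y=0.0006993+0.000j on G[4,7]
R16: Y=0.003215+0.000j on G[1,4]
I2: z[5]−=0.00119, z[6]+=0.00119
solve → V1=0.2861-0.009736j, V2=1.257+7.613j, V3=-0.6641+0.01911j, V4=-2.151+0.06157j, V5=0.3585-0.04883j, V6=0.2838+0.01572j, V7=-30.33+0.1993j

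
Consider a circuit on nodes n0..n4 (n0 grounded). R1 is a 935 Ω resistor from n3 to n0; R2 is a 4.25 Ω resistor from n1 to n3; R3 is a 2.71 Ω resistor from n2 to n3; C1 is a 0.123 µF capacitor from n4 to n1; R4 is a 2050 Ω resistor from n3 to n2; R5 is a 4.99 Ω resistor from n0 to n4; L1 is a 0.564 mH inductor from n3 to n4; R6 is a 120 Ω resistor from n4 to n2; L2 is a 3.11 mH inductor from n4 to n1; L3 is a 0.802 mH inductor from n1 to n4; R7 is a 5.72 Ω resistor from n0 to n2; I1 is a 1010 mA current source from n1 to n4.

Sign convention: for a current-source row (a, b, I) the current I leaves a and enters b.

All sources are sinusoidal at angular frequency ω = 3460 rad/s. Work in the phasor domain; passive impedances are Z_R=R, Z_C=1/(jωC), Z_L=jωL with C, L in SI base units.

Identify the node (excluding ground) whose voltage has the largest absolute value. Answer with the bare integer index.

1

Apply KCL at each of the 4 non-ground nodes and solve the resulting linear system.
Node n1: branches {R2, C1, L2, L3, I1} → V_1 = -0.7577-1.491j
Node n2: branches {R3, R4, R6, R7} → V_2 = 0.1841-0.2275j
Node n3: branches {R1, R2, R3, R4, L1} → V_3 = 0.2790-0.3448j
Node n4: branches {C1, R5, L1, R6, L2, L3, I1} → V_4 = -0.1621+0.2003j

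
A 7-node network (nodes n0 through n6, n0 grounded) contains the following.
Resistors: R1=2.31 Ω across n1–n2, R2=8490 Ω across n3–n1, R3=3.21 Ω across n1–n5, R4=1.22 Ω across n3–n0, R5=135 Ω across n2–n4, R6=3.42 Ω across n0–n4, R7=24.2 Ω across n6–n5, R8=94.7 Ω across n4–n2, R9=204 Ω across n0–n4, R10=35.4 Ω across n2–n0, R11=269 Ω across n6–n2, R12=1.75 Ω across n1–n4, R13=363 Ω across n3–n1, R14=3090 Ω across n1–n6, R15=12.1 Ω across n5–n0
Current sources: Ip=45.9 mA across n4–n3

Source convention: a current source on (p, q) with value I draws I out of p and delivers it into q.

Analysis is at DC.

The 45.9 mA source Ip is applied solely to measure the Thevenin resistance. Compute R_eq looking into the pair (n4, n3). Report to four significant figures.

R_eq = 3.837 Ω

MNA unknowns: 6 node voltages V₁..V_6
R1: Y=0.4329 on G[1,2]
R2: Y=0.0001178 on G[3,1]
R3: Y=0.3115 on G[1,5]
R4: Y=0.8197 on G[3,0]
R5: Y=0.007407 on G[2,4]
R6: Y=0.2924 on G[0,4]
R7: Y=0.04132 on G[6,5]
R8: Y=0.01056 on G[4,2]
R9: Y=0.004902 on G[0,4]
R10: Y=0.02825 on G[2,0]
R11: Y=0.003717 on G[6,2]
R12: Y=0.5714 on G[1,4]
R13: Y=0.002755 on G[3,1]
R14: Y=0.0003236 on G[1,6]
R15: Y=0.08264 on G[5,0]
Ip: z[4]−=0.0459, z[3]+=0.0459
solve → V1=-0.1038, V2=-0.09822, V3=0.05544, V4=-0.1207, V5=-0.08221, V6=-0.08368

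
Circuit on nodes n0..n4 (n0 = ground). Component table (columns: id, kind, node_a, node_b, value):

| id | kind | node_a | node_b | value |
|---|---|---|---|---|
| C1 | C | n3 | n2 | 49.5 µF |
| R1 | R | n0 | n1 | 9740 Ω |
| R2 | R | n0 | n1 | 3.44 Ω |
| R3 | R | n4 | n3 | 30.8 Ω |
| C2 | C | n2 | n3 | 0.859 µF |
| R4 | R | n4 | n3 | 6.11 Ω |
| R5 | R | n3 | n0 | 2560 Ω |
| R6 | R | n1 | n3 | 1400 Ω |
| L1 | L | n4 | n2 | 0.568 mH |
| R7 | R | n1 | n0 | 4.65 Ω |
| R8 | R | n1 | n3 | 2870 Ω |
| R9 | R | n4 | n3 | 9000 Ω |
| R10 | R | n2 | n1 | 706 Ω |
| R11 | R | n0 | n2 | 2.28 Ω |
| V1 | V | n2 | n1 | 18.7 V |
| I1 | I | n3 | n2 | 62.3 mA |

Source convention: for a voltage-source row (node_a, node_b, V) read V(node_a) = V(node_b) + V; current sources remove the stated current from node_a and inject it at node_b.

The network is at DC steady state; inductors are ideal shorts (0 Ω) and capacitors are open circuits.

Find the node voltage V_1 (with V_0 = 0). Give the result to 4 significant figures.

-8.688 V

Apply KCL at each of the 4 non-ground nodes and solve the resulting linear system.
Node n1: branches {R1, R2, R6, R7, R8, R10, V1} → V_1 = -8.688
Node n2: branches {C1, C2, L1, R10, R11, V1, I1} → V_2 = 10.01
Node n3: branches {C1, R3, C2, R4, R5, R6, R8, R9, I1} → V_3 = 9.576
Node n4: branches {R3, R4, L1, R9} → V_4 = 10.01
Source currents: i(L1)=-0.08545, i(V1)=-4.441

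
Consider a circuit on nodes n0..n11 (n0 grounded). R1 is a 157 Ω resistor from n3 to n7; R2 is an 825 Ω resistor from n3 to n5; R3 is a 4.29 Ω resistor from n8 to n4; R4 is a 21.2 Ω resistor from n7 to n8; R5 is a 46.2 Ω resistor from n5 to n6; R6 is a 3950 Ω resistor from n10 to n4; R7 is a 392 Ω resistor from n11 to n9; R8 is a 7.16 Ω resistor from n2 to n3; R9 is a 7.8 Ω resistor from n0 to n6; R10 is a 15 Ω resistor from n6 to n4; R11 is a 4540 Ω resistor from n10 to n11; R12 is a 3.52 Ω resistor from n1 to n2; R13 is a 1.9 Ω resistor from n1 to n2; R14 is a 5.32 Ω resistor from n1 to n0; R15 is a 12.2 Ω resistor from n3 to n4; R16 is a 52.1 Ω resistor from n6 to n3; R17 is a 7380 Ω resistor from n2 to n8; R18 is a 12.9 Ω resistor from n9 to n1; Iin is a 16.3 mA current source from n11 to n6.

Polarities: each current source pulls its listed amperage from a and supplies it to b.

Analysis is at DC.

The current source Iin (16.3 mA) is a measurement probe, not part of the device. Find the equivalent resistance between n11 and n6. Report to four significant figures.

R_eq = 394.7 Ω

Apply KCL at each of the 11 non-ground nodes and solve the resulting linear system.
Node n1: branches {R12, R13, R14, R18} → V_1 = -0.05567
Node n2: branches {R8, R12, R13, R17} → V_2 = -0.04939
Node n3: branches {R1, R2, R8, R15, R16} → V_3 = -0.01305
Node n4: branches {R3, R6, R10, R15} → V_4 = 0.02297
Node n5: branches {R2, R5} → V_5 = 0.07660
Node n6: branches {R5, R9, R10, R16, Iin} → V_6 = 0.08162
Node n7: branches {R1, R4} → V_7 = 0.01790
Node n8: branches {R3, R4, R17} → V_8 = 0.02208
Node n9: branches {R7, R18} → V_9 = -0.2563
Node n10: branches {R6, R11} → V_10 = -2.943
Node n11: branches {R7, R11, Iin} → V_11 = -6.352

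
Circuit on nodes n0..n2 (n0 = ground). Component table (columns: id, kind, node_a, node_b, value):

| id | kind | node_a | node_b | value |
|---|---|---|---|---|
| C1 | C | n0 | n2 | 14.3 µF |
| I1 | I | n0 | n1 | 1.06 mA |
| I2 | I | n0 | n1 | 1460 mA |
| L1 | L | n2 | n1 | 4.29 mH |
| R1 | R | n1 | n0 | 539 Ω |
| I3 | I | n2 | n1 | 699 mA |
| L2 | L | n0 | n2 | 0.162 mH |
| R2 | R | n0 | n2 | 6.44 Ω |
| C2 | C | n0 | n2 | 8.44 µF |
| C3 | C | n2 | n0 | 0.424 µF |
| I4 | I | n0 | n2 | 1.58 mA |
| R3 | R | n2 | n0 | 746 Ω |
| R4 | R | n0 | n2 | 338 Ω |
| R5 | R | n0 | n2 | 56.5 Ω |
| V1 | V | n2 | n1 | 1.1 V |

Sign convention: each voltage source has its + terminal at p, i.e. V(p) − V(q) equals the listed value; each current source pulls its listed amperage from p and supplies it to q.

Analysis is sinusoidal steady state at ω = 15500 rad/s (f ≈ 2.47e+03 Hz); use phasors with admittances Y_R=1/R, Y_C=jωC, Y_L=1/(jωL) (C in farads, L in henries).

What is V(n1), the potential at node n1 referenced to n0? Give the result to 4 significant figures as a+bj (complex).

6.703+1.708j V

MNA unknowns: 2 node voltages V₁..V_2 plus 1 source current (V1)
C1: Y=0.000+0.2217j on G[0,2]
I1: z[0]−=0.00106, z[1]+=0.00106
I2: z[0]−=1.46, z[1]+=1.46
L1: Y=0.000-0.01504j on G[2,1]
R1: Y=0.001855+0.000j on G[1,0]
I3: z[2]−=0.699, z[1]+=0.699
L2: Y=0.000-0.3982j on G[0,2]
R2: Y=0.1553+0.000j on G[0,2]
C2: Y=0.000+0.1308j on G[0,2]
C3: Y=0.000+0.006572j on G[2,0]
I4: z[0]−=0.00158, z[2]+=0.00158
R3: Y=0.001340+0.000j on G[2,0]
R4: Y=0.002959+0.000j on G[0,2]
R5: Y=0.01770+0.000j on G[0,2]
V1: row V2−V1=1.1, i_V1 at 2,1
solve → V1=6.703+1.708j, V2=7.803+1.708j
aux → i_V1=-2.148+0.01971j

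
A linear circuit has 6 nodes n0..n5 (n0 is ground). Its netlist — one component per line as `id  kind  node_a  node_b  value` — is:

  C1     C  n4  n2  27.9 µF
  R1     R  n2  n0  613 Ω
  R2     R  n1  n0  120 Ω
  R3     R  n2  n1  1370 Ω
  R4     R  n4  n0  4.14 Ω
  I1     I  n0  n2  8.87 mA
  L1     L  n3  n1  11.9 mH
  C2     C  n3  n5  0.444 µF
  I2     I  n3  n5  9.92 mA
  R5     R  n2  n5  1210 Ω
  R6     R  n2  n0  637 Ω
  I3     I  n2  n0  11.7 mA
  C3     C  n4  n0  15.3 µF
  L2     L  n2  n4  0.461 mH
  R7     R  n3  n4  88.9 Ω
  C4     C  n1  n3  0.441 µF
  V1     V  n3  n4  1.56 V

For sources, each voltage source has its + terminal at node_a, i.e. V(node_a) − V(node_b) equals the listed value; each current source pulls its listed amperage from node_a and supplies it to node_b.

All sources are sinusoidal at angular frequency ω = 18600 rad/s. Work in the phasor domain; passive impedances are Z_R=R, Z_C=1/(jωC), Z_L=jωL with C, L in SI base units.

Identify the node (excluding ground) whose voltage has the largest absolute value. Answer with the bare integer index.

MNA unknowns: 5 node voltages V₁..V_5 plus 1 source current (V1)
C1: Y=0.000+0.5189j on G[4,2]
R1: Y=0.001631+0.000j on G[2,0]
R2: Y=0.008333+0.000j on G[1,0]
R3: Y=0.0007299+0.000j on G[2,1]
R4: Y=0.2415+0.000j on G[4,0]
I1: z[0]−=0.00887, z[2]+=0.00887
L1: Y=0.000-0.004518j on G[3,1]
C2: Y=0.000+0.008258j on G[3,5]
I2: z[3]−=0.00992, z[5]+=0.00992
R5: Y=0.0008264+0.000j on G[2,5]
R6: Y=0.001570+0.000j on G[2,0]
I3: z[2]−=0.0117, z[0]+=0.0117
C3: Y=0.000+0.2846j on G[4,0]
L2: Y=0.000-0.1166j on G[2,4]
R7: Y=0.01125+0.000j on G[3,4]
C4: Y=0.000+0.008203j on G[1,3]
V1: row V3−V4=1.56, i_V1 at 3,4
solve → V1=0.2172+0.5393j, V2=-0.01835+0.004580j, V3=1.543+0.001539j, V4=-0.01715+0.001539j, V5=1.647-1.033j
aux → i_V1=-0.02091-0.004027j

5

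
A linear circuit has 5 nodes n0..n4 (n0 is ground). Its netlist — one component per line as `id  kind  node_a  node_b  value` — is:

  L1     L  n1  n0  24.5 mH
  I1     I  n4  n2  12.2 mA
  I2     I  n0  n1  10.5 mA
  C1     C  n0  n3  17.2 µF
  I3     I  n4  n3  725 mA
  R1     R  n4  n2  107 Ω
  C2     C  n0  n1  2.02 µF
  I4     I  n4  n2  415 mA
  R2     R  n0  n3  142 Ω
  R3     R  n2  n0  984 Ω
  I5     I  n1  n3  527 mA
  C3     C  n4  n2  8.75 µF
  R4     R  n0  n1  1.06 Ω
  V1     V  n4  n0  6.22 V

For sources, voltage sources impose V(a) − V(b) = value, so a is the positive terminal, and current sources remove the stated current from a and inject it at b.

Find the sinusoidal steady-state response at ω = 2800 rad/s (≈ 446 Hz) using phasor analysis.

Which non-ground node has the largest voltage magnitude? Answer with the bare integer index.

3

Apply KCL at each of the 4 non-ground nodes and solve the resulting linear system.
Node n1: branches {L1, I2, C2, I5, R4} → V_1 = -0.5474-0.005177j
Node n2: branches {I1, R1, I4, R3, C3} → V_2 = 12.38-14.57j
Node n3: branches {C1, I3, R2, I5} → V_3 = 3.722-25.45j
Node n4: branches {I1, I3, R1, I4, C3, V1} → V_4 = 6.220+0.000j
Source currents: i(V1)=-0.7376+0.01481j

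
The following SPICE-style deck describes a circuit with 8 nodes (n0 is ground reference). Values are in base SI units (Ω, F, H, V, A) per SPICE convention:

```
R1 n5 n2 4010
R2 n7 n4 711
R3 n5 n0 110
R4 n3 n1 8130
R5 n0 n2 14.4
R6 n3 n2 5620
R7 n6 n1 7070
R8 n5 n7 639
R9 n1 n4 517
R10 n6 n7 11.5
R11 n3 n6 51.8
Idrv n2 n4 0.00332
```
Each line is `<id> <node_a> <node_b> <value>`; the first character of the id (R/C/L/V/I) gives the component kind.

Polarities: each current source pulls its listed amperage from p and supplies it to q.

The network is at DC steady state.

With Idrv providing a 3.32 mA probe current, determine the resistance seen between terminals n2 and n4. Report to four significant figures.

Element admittances at DC:
  Y(R1) = 0.0002494 S between n5,n2
  Y(R2) = 0.001406 S between n7,n4
  Y(R3) = 0.009091 S between n5,n0
  Y(R4) = 0.0001230 S between n3,n1
  Y(R5) = 0.06944 S between n0,n2
  Y(R6) = 0.0001779 S between n3,n2
  Y(R7) = 0.0001414 S between n6,n1
  Y(R8) = 0.001565 S between n5,n7
  Y(R9) = 0.001934 S between n1,n4
  Y(R10) = 0.08696 S between n6,n7
  Y(R11) = 0.01931 S between n3,n6
  Idrv: injects 0.00332 A into n4 (from n2)
Assemble and solve the 7×7 MNA system:
  V(n1)=3.963  V(n2)=-0.04087  V(n3)=2.174  V(n4)=4.207  V(n5)=0.3122  V(n6)=2.183  V(n7)=2.182

R_eq = 1279. Ω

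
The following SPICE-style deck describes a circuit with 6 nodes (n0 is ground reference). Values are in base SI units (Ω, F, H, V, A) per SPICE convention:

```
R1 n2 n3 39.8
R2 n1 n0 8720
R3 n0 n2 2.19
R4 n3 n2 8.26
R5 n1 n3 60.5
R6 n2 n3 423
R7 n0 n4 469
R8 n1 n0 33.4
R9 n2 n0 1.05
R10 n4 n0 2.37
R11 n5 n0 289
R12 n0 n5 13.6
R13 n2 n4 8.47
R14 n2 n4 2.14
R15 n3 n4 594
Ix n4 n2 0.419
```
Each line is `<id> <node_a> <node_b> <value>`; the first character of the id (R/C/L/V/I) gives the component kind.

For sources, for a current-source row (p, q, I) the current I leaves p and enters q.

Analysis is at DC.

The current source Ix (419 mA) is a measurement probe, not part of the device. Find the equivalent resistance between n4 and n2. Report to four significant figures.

Element admittances at DC:
  Y(R1) = 0.02513 S between n2,n3
  Y(R2) = 0.0001147 S between n1,n0
  Y(R3) = 0.4566 S between n0,n2
  Y(R4) = 0.1211 S between n3,n2
  Y(R5) = 0.01653 S between n1,n3
  Y(R6) = 0.002364 S between n2,n3
  Y(R7) = 0.002132 S between n0,n4
  Y(R8) = 0.02994 S between n1,n0
  Y(R9) = 0.9524 S between n2,n0
  Y(R10) = 0.4219 S between n4,n0
  Y(R11) = 0.003460 S between n5,n0
  Y(R12) = 0.07353 S between n0,n5
  Y(R13) = 0.1181 S between n2,n4
  Y(R14) = 0.4673 S between n2,n4
  Y(R15) = 0.001684 S between n3,n4
  Ix: injects 0.419 A into n2 (from n4)
Assemble and solve the 5×5 MNA system:
  V(n1)=0.03327  V(n2)=0.1056  V(n3)=0.09377  V(n4)=-0.3531  V(n5)=0.000

R_eq = 1.095 Ω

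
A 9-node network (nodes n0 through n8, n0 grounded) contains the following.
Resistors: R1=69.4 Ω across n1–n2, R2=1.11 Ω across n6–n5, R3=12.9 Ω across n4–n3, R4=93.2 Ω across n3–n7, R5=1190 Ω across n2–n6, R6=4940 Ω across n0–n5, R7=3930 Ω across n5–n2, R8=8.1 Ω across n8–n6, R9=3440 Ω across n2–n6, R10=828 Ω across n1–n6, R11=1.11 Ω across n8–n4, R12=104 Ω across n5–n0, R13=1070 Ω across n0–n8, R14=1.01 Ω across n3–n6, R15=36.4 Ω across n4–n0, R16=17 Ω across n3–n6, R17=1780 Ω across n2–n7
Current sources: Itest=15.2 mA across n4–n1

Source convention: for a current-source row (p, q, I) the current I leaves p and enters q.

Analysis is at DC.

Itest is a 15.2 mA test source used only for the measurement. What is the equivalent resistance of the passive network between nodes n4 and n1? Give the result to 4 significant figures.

R_eq = 349.9 Ω

Element admittances at DC:
  Y(R1) = 0.01441 S between n1,n2
  Y(R2) = 0.9009 S between n6,n5
  Y(R3) = 0.07752 S between n4,n3
  Y(R4) = 0.01073 S between n3,n7
  Y(R5) = 0.0008403 S between n2,n6
  Y(R6) = 0.0002024 S between n0,n5
  Y(R7) = 0.0002545 S between n5,n2
  Y(R8) = 0.1235 S between n8,n6
  Y(R9) = 0.0002907 S between n2,n6
  Y(R10) = 0.001208 S between n1,n6
  Y(R11) = 0.9009 S between n8,n4
  Y(R12) = 0.009615 S between n5,n0
  Y(R13) = 0.0009346 S between n0,n8
  Y(R14) = 0.9901 S between n3,n6
  Y(R15) = 0.02747 S between n4,n0
  Y(R16) = 0.05882 S between n3,n6
  Y(R17) = 0.0005618 S between n2,n7
  Itest: injects 0.0152 A into n1 (from n4)
Assemble and solve the 8×8 MNA system:
  V(n1)=5.297  V(n2)=4.681  V(n3)=0.05568  V(n4)=-0.02093  V(n5)=0.05964  V(n6)=0.05899  V(n7)=0.2858  V(n8)=-0.01129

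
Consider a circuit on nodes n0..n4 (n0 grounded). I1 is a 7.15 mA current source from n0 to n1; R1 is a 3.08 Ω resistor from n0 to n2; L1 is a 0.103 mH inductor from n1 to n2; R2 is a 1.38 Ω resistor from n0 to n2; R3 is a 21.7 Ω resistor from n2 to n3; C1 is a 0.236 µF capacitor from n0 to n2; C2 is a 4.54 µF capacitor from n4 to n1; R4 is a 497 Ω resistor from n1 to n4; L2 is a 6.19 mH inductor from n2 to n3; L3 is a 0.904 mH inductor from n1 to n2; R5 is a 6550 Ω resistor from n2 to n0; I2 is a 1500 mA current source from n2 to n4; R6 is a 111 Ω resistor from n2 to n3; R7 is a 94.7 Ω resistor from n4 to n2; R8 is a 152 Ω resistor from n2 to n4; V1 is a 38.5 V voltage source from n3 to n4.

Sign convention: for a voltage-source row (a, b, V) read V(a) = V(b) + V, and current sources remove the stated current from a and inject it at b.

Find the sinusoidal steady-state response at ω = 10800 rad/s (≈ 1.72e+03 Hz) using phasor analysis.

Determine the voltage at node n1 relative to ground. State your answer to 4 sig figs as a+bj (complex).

0.1741-0.4915j V

MNA unknowns: 4 node voltages V₁..V_4 plus 1 source current (V1)
I1: z[0]−=0.00715, z[1]+=0.00715
R1: Y=0.3247+0.000j on G[0,2]
L1: Y=0.000-0.8990j on G[1,2]
R2: Y=0.7246+0.000j on G[0,2]
R3: Y=0.04608+0.000j on G[2,3]
C1: Y=0.000+0.002549j on G[0,2]
C2: Y=0.000+0.04903j on G[4,1]
R4: Y=0.002012+0.000j on G[1,4]
L2: Y=0.000-0.01496j on G[2,3]
L3: Y=0.000-0.1024j on G[1,2]
R5: Y=0.0001527+0.000j on G[2,0]
I2: z[2]−=1.5, z[4]+=1.5
R6: Y=0.009009+0.000j on G[2,3]
R7: Y=0.01056+0.000j on G[4,2]
R8: Y=0.006579+0.000j on G[2,4]
V1: row V3−V4=38.5, i_V1 at 3,4
solve → V1=0.1741-0.4915j, V2=0.006813-1.655e-05j, V3=34.85+9.534j, V4=-3.653+9.534j
aux → i_V1=-2.062-0.004101j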